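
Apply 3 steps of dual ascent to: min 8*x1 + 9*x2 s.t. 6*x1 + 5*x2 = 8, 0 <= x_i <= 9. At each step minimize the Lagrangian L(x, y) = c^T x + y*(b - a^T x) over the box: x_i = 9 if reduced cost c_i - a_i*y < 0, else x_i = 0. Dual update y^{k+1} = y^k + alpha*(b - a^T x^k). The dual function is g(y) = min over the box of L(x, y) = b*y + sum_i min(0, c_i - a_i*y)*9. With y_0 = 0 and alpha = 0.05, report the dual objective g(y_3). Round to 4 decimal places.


Dual ascent for LP: min 8*x1 + 9*x2, 6*x1 + 5*x2 = 8, 0 <= x_i <= 9
Step 1: y^k = 0.0, reduced costs: (8.0, 9.0)
  x^k = (0.0, 0.0), subgradient = b - a^T x = 8.0
  y^{k+1} = 0.0 + 0.05*8.0 = 0.4
Step 2: y^k = 0.4, reduced costs: (5.6, 7.0)
  x^k = (0.0, 0.0), subgradient = b - a^T x = 8.0
  y^{k+1} = 0.4 + 0.05*8.0 = 0.8
Step 3: y^k = 0.8, reduced costs: (3.2, 5.0)
  x^k = (0.0, 0.0), subgradient = b - a^T x = 8.0
  y^{k+1} = 0.8 + 0.05*8.0 = 1.2
Dual objective at y_3 = 1.2: reduced costs (0.8, 3.0), box minimizer x = (0.0, 0.0)
g(y_3) = b*y + (c1 - a1*y)*x1 + (c2 - a2*y)*x2 = 8*1.2 + 0.8*0.0 + 3.0*0.0 = 9.6 + 0.0 + 0.0 = 9.6


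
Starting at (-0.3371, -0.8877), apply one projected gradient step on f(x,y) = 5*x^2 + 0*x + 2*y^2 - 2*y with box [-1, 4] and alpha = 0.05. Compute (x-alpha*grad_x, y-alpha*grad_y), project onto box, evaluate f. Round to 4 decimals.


Step 1: Compute gradient at (-0.3371, -0.8877).
grad_x = 2*5*-0.3371 + 0 = -3.371
grad_y = 2*2*-0.8877 - 2 = -5.5508
Step 2: Gradient step.
x_raw = -0.3371 - 0.05*-3.371 = -0.1686
y_raw = -0.8877 - 0.05*-5.5508 = -0.6102
Step 3: Project onto [-1, 4].
x_proj = clip(-0.1686) = -0.1686
y_proj = clip(-0.6102) = -0.6102
Step 4: Evaluate f.
f(-0.1686, -0.6102) = 2.107


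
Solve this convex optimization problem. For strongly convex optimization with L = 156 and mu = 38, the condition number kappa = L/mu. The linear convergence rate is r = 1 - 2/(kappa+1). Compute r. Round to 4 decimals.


Step 1: Compute the condition number.
kappa = L/mu = 156/38 = 4.1053
Step 2: Compute the convergence rate.
r = 1 - 2/(kappa + 1) = 1 - 2*mu/(L + mu) = (L - mu)/(L + mu) = 118/194 = 0.6082


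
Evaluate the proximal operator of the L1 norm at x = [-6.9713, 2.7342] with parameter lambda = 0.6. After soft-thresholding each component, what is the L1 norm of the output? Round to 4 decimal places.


Soft-thresholding with lambda = 0.6:
prox(-6.9713) = sign(-6.9713)*max(|-6.9713| - 0.6, 0) = -6.3713
prox(2.7342) = sign(2.7342)*max(|2.7342| - 0.6, 0) = 2.1342
prox(x) = [-6.3713, 2.1342]
||prox(x)||_1 = 6.3713 + 2.1342 = 8.5055


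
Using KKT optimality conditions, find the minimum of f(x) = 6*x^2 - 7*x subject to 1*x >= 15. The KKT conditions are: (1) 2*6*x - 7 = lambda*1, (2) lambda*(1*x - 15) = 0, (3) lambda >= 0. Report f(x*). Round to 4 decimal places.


Step 1: Try lambda = 0 (constraint inactive).
x_unc = 7/(2*6) = 0.5833
Check: 1*0.5833 = 0.5833 < 15 -- violated!
Step 2: Constraint must be active: 1*x = 15
x* = 15/1 = 15.0
lambda = (2*6*15.0 - 7)/1 = 173.0
Step 3: Compute optimal value.
f(x*) = 6*15.0^2 - 7*15.0 = 1245.0


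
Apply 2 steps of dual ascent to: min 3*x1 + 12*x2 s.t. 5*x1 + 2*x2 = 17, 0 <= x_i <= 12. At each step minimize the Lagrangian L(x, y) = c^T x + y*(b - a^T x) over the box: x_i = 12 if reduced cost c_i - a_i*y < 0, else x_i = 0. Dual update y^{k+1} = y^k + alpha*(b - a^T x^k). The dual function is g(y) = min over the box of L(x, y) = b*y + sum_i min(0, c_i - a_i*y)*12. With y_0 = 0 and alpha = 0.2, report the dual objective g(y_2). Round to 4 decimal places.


Dual ascent for LP: min 3*x1 + 12*x2, 5*x1 + 2*x2 = 17, 0 <= x_i <= 12
Step 1: y^k = 0.0, reduced costs: (3.0, 12.0)
  x^k = (0.0, 0.0), subgradient = b - a^T x = 17.0
  y^{k+1} = 0.0 + 0.2*17.0 = 3.4
Step 2: y^k = 3.4, reduced costs: (-14.0, 5.2)
  x^k = (12.0, 0.0), subgradient = b - a^T x = -43.0
  y^{k+1} = 3.4 + 0.2*-43.0 = -5.2
Dual objective at y_2 = -5.2: reduced costs (29.0, 22.4), box minimizer x = (0.0, 0.0)
g(y_2) = b*y + (c1 - a1*y)*x1 + (c2 - a2*y)*x2 = 17*(-5.2) + 29.0*0.0 + 22.4*0.0 = -88.4 + 0.0 + 0.0 = -88.4


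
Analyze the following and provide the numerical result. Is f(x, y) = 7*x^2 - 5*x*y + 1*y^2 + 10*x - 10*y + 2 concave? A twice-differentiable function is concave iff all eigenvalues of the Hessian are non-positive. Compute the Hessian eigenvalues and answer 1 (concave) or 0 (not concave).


The Hessian of f(x,y) = 7*x^2 - 5*x*y + 1*y^2 + 10*x - 10*y + 2 is:
H = [[14, -5], [-5, 2]]
Trace = 14 + 2 = 16
Determinant = 14*2 - (-5)^2 = 3
Discriminant = (16)^2 - 4*3 = 244.0
Eigenvalues: lambda_1 = 0.1898, lambda_2 = 15.8102
The function is not concave.

0


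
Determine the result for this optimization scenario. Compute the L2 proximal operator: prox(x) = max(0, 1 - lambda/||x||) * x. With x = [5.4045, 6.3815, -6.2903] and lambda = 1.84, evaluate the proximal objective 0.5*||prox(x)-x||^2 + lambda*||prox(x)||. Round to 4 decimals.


Step 1: Compute ||x||.
||x|| = 10.4642
Step 2: Compute scaling factor.
scale = max(0, 1 - 1.84/10.4642) = 0.8242
Step 3: prox(x) = [4.4542, 5.2594, -5.1842]
||prox(x)|| = 8.6242
Step 4: Proximal objective.
0.5*||prox-x||^2 = 1.6928
lambda*||prox|| = 15.8685
Total = 17.5614


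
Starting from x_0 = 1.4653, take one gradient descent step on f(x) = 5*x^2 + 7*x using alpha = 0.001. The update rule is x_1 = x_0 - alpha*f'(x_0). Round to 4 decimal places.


We compute the gradient at x_0 and apply the update.
f'(x) = 10*x + 7
f'(1.4653) = 10*1.4653 + 7 = 21.653
x_1 = 1.4653 - 0.001*21.653 = 1.4436


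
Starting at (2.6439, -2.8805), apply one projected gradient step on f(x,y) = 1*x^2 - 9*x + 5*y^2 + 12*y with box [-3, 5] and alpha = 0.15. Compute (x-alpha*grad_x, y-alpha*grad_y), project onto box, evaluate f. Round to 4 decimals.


Step 1: Compute gradient at (2.6439, -2.8805).
grad_x = 2*1*2.6439 - 9 = -3.7122
grad_y = 2*5*-2.8805 + 12 = -16.805
Step 2: Gradient step.
x_raw = 2.6439 - 0.15*-3.7122 = 3.2007
y_raw = -2.8805 - 0.15*-16.805 = -0.3598
Step 3: Project onto [-3, 5].
x_proj = clip(3.2007) = 3.2007
y_proj = clip(-0.3598) = -0.3598
Step 4: Evaluate f.
f(3.2007, -0.3598) = -22.2318


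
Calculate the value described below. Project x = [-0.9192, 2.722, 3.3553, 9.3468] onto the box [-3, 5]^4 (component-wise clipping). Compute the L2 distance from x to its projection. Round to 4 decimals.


Project each component onto [-3, 5].
clip(-0.9192) = -0.9192, clip(2.722) = 2.722, clip(3.3553) = 3.3553, clip(9.3468) = 5.0
Projection = [-0.9192, 2.722, 3.3553, 5.0]
Squared diffs: [0.0, 0.0, 0.0, 18.8947]
Distance = sqrt(18.8947) = 4.3468


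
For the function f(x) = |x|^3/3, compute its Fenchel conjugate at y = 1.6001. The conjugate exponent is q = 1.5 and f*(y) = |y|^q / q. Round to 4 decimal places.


The conjugate exponent q satisfies 1/p + 1/q = 1.
p = 3, so q = 3/(3 - 1) = 1.5
|y|^q = 1.6001^1.5 = 2.024
f*(1.6001) = 2.024 / 1.5 = 1.3494


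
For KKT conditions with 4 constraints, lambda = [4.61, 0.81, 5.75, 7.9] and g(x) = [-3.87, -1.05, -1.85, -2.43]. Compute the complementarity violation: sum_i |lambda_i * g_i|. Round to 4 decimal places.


KKT complementary slackness check:
lambda_1 * g_1 = 4.61 * -3.87 = -17.8407
lambda_2 * g_2 = 0.81 * -1.05 = -0.8505
lambda_3 * g_3 = 5.75 * -1.85 = -10.6375
lambda_4 * g_4 = 7.9 * -2.43 = -19.197
Total violation = 17.8407 + 0.8505 + 10.6375 + 19.197 = 48.5257


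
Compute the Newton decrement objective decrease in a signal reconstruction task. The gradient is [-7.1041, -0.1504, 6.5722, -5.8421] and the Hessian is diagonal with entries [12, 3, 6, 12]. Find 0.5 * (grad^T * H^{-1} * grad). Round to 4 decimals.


Step 1: H is diagonal, so H^(-1) * g = [-0.592, -0.0501, 1.0954, -0.4868].
Step 2: g^T H^(-1) g = sum_i g_i^2 / H_ii
  = (-7.1041)^2/12 + (-0.1504)^2/3 + (6.5722)^2/6 + (-5.8421)^2/12
  = 4.2057 + 0.0075 + 7.199 + 2.8442 = 14.2564
Step 3: Objective decrease = 0.5 * g^T H^(-1) g = 7.1282


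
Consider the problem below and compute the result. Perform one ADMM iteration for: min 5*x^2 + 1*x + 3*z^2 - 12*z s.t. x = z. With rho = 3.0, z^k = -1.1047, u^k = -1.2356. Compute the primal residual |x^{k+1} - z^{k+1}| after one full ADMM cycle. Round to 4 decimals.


ADMM iteration with rho = 3.0, z^k = -1.1047, u^k = -1.2356
Step 1: x-update.
Minimize 5*x^2 + 1*x + (3.0/2)*(x + 1.1047 - 1.2356)^2
FOC: (2*5 + 3.0)*x = -1 + 3.0*(-1.1047 + 1.2356)
x^{k+1} = -0.0467
Step 2: z-update.
Minimize 3*z^2 - 12*z + (3.0/2)*(-0.0467 - z - 1.2356)^2
FOC: (2*3 + 3.0)*z = 12 + 3.0*(-0.0467 - 1.2356)
z^{k+1} = 0.9059
Step 3: u-update.
u^{k+1} = -1.2356 - 0.0467 - 0.9059 = -2.1882
Step 4: Primal residual = |-0.0467 - 0.9059| = 0.9526


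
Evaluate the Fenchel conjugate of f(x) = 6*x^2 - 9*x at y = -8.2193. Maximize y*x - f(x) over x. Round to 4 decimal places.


f*(y) = sup_x {y*x - a*x^2 - b*x} = sup_x {(y-b)*x - a*x^2}
FOC: (y - b) - 2a*x = 0 => x* = (y - b)/(2a)
x* = (-8.2193 + 9)/(2*6) = 0.0651
f*(-8.2193) = (y-b)^2/(4a) = (-8.2193 + 9)^2/(4*6)
= 0.6095/24 = 0.0254


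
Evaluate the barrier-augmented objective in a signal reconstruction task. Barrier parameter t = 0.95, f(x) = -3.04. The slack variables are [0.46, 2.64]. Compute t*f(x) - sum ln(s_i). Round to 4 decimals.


Step 1: Compute log-barrier.
ln values: [-0.7765, 0.9708]
phi = -(-0.7765 + 0.9708) = -0.1943
Step 2: Compute augmented objective.
t*f(x) = 0.95*-3.04 = -2.888
Total = -2.888 - 0.1943 = -3.0823


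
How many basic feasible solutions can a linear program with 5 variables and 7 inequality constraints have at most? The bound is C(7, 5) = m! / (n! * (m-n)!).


Each vertex corresponds to some choice of n active constraints out of m, so the number of vertices is at most C(m, n) = m! / (n!(m-n)!).
m = 7, n = 5
Numerator: 7 * 6 * 5 * 4 * 3
Denominator: 5! = 120
C(7, 5) = 21


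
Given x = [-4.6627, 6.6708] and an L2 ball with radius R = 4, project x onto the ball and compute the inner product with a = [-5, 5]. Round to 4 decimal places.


Step 1: Compute ||x|| (intermediates to 6 decimals).
||x|| = sqrt((-4.6627)^2 + 6.6708^2) = 8.138817
Step 2: Project.
Since ||x|| > R, scale = R/||x|| = 4/8.138817 = 0.491472, proj(x) = scale * x
proj(x) = [-2.291586, 3.278511]
Step 3: Dot product.
a^T * proj(x) = -5*(-2.291586) + 5*3.278511 = 27.8505


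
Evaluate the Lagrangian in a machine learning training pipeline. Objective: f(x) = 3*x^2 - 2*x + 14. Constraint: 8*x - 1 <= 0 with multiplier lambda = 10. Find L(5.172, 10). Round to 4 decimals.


Step 1: Evaluate f(x).
f(5.172) = 3*5.172^2 - 2*5.172 + 14 = 83.9048
Step 2: Evaluate g(x).
g(5.172) = 8*5.172 - 1 = 40.376
Step 3: Compute Lagrangian.
L = 83.9048 + 10*40.376 = 487.6648


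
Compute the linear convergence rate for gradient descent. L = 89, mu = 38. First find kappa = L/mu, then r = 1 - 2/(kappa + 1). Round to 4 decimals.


Step 1: Compute the condition number.
kappa = L/mu = 89/38 = 2.3421
Step 2: Compute the convergence rate.
r = 1 - 2/(kappa + 1) = 1 - 2*mu/(L + mu) = (L - mu)/(L + mu) = 51/127 = 0.4016


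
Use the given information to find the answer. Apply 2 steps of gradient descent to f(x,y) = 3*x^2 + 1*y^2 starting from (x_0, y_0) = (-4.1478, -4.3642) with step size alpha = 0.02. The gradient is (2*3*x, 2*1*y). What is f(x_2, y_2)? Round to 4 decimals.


Gradient descent on f(x,y) = 3*x^2 + 1*y^2.
Starting point: (-4.1478, -4.3642), alpha = 0.02
Step 1: grad_x = 2*3*-4.1478 = -24.8868, grad_y = 2*1*-4.3642 = -8.7284
  x_1 = -4.1478 - 0.02*-24.8868 = -3.6501
  y_1 = -4.3642 - 0.02*-8.7284 = -4.1896
Step 2: grad_x = 2*3*-3.6501 = -21.9004, grad_y = 2*1*-4.1896 = -8.3793
  x_2 = -3.6501 - 0.02*-21.9004 = -3.2121
  y_2 = -4.1896 - 0.02*-8.3793 = -4.022
f(-3.2121, -4.022) = 3*(-3.2121)^2 + 1*(-4.022)^2 = 47.1288


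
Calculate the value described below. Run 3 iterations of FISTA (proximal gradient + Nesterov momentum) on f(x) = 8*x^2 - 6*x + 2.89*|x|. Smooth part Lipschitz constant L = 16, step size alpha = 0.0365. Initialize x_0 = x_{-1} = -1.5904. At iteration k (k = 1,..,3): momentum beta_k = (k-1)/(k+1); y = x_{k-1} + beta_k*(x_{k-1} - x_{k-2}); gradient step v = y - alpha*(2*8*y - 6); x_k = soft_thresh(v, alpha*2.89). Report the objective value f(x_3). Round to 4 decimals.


FISTA on f(x) = 8*x^2 - 6*x + 2.89*|x|
L = 16, alpha = 0.0365
Iteration 1: beta = 0.0, y = -1.5904 + 0.0*(-1.5904 + 1.5904) = -1.5904
  grad(y) = -31.4464, v = y - alpha*grad = -0.4426
  prox(v) = soft_thresh(-0.4426, 0.1055) = -0.3371
Iteration 2: beta = 0.3333, y = -0.3371 + 0.3333*(-0.3371 + 1.5904) = 0.0806
  grad(y) = -4.7098, v = y - alpha*grad = 0.2525
  prox(v) = soft_thresh(0.2525, 0.1055) = 0.1471
Iteration 3: beta = 0.5, y = 0.1471 + 0.5*(0.1471 + 0.3371) = 0.3892
  grad(y) = 0.2264, v = y - alpha*grad = 0.3809
  prox(v) = soft_thresh(0.3809, 0.1055) = 0.2754
f(x_3) = 8*0.2754^2 - 6*0.2754 + 2.89*|0.2754| = -0.2497


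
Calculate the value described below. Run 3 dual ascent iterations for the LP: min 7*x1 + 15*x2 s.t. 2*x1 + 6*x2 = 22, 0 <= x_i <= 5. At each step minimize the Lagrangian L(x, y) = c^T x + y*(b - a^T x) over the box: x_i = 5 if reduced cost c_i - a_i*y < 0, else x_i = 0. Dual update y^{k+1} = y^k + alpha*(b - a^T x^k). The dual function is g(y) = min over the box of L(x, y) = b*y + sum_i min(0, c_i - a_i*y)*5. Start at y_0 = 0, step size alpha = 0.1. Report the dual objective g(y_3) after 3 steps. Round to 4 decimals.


Dual ascent for LP: min 7*x1 + 15*x2, 2*x1 + 6*x2 = 22, 0 <= x_i <= 5
Step 1: y^k = 0.0, reduced costs: (7.0, 15.0)
  x^k = (0.0, 0.0), subgradient = b - a^T x = 22.0
  y^{k+1} = 0.0 + 0.1*22.0 = 2.2
Step 2: y^k = 2.2, reduced costs: (2.6, 1.8)
  x^k = (0.0, 0.0), subgradient = b - a^T x = 22.0
  y^{k+1} = 2.2 + 0.1*22.0 = 4.4
Step 3: y^k = 4.4, reduced costs: (-1.8, -11.4)
  x^k = (5.0, 5.0), subgradient = b - a^T x = -18.0
  y^{k+1} = 4.4 + 0.1*-18.0 = 2.6
Dual objective at y_3 = 2.6: reduced costs (1.8, -0.6), box minimizer x = (0.0, 5.0)
g(y_3) = b*y + (c1 - a1*y)*x1 + (c2 - a2*y)*x2 = 22*2.6 + 1.8*0.0 + (-0.6)*5.0 = 57.2 + 0.0 - 3.0 = 54.2


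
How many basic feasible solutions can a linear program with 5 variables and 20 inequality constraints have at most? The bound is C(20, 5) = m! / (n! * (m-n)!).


Each vertex corresponds to some choice of n active constraints out of m, so the number of vertices is at most C(m, n) = m! / (n!(m-n)!).
m = 20, n = 5
Numerator: 20 * 19 * 18 * 17 * 16
Denominator: 5! = 120
C(20, 5) = 15504


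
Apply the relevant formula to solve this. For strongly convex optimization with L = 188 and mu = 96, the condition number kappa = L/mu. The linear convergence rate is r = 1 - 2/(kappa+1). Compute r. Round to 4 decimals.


Step 1: Compute the condition number.
kappa = L/mu = 188/96 = 1.9583
Step 2: Compute the convergence rate.
r = 1 - 2/(kappa + 1) = 1 - 2*mu/(L + mu) = (L - mu)/(L + mu) = 92/284 = 0.3239


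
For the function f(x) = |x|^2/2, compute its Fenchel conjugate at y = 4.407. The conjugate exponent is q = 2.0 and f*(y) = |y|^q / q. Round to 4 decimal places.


The conjugate exponent q satisfies 1/p + 1/q = 1.
p = 2, so q = 2/(2 - 1) = 2.0
|y|^q = 4.407^2.0 = 19.4216
f*(4.407) = 19.4216 / 2.0 = 9.7108


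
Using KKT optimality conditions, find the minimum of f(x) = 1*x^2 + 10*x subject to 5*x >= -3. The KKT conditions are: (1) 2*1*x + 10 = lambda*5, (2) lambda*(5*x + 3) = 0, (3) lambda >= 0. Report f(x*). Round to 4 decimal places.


Step 1: Try lambda = 0 (constraint inactive).
x_unc = -10/(2*1) = -5.0
Check: 5*-5.0 = -25.0 < -3 -- violated!
Step 2: Constraint must be active: 5*x = -3
x* = -3/5 = -0.6
lambda = (2*1*(-0.6) + 10)/5 = 1.76
Step 3: Compute optimal value.
f(x*) = 1*(-0.6)^2 + 10*(-0.6) = -5.64


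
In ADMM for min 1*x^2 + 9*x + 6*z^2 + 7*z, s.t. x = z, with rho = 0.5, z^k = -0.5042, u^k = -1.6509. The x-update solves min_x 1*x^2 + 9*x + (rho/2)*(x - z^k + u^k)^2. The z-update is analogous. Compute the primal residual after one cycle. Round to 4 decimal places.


ADMM iteration with rho = 0.5, z^k = -0.5042, u^k = -1.6509
Step 1: x-update.
Minimize 1*x^2 + 9*x + (0.5/2)*(x + 0.5042 - 1.6509)^2
FOC: (2*1 + 0.5)*x = -9 + 0.5*(-0.5042 + 1.6509)
x^{k+1} = -3.3707
Step 2: z-update.
Minimize 6*z^2 + 7*z + (0.5/2)*(-3.3707 - z - 1.6509)^2
FOC: (2*6 + 0.5)*z = -7 + 0.5*(-3.3707 - 1.6509)
z^{k+1} = -0.7609
Step 3: u-update.
u^{k+1} = -1.6509 - 3.3707 + 0.7609 = -4.2607
Step 4: Primal residual = |-3.3707 + 0.7609| = 2.6098


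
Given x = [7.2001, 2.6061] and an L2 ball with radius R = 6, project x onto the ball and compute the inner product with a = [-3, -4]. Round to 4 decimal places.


Step 1: Compute ||x|| (intermediates to 6 decimals).
||x|| = sqrt(7.2001^2 + 2.6061^2) = 7.657232
Step 2: Project.
Since ||x|| > R, scale = R/||x|| = 6/7.657232 = 0.783573, proj(x) = scale * x
proj(x) = [5.641804, 2.04207]
Step 3: Dot product.
a^T * proj(x) = -3*5.641804 - 4*2.04207 = -25.0937


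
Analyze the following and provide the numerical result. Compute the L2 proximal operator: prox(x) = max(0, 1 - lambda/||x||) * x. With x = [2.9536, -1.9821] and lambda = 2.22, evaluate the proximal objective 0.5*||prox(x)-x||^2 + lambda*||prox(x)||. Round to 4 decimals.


Step 1: Compute ||x||.
||x|| = 3.557
Step 2: Compute scaling factor.
scale = max(0, 1 - 2.22/3.557) = 0.3759
Step 3: prox(x) = [1.1102, -0.745]
||prox(x)|| = 1.337
Step 4: Proximal objective.
0.5*||prox-x||^2 = 2.4642
lambda*||prox|| = 2.9681
Total = 5.4324


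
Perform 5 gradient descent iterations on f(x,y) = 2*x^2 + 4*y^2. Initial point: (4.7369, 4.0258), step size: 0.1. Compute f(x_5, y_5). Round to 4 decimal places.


Gradient descent on f(x,y) = 2*x^2 + 4*y^2.
Starting point: (4.7369, 4.0258), alpha = 0.1
Step 1: grad_x = 2*2*4.7369 = 18.9476, grad_y = 2*4*4.0258 = 32.2064
  x_1 = 4.7369 - 0.1*18.9476 = 2.8421
  y_1 = 4.0258 - 0.1*32.2064 = 0.8052
Step 2: grad_x = 2*2*2.8421 = 11.3686, grad_y = 2*4*0.8052 = 6.4413
  x_2 = 2.8421 - 0.1*11.3686 = 1.7053
  y_2 = 0.8052 - 0.1*6.4413 = 0.161
Step 3: grad_x = 2*2*1.7053 = 6.8211, grad_y = 2*4*0.161 = 1.2883
  x_3 = 1.7053 - 0.1*6.8211 = 1.0232
  y_3 = 0.161 - 0.1*1.2883 = 0.0322
Step 4: grad_x = 2*2*1.0232 = 4.0927, grad_y = 2*4*0.0322 = 0.2577
  x_4 = 1.0232 - 0.1*4.0927 = 0.6139
  y_4 = 0.0322 - 0.1*0.2577 = 0.0064
Step 5: grad_x = 2*2*0.6139 = 2.4556, grad_y = 2*4*0.0064 = 0.0515
  x_5 = 0.6139 - 0.1*2.4556 = 0.3683
  y_5 = 0.0064 - 0.1*0.0515 = 0.0013
f(0.3683, 0.0013) = 2*0.3683^2 + 4*0.0013^2 = 0.2714


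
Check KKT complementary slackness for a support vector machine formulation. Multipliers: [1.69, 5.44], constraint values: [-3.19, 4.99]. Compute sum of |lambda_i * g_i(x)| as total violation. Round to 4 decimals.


KKT complementary slackness check:
lambda_1 * g_1 = 1.69 * -3.19 = -5.3911
lambda_2 * g_2 = 5.44 * 4.99 = 27.1456
Total violation = 5.3911 + 27.1456 = 32.5367


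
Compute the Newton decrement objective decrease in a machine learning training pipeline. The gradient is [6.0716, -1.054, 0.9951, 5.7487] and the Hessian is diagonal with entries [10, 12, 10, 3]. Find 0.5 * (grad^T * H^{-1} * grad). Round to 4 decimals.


Step 1: H is diagonal, so H^(-1) * g = [0.6072, -0.0878, 0.0995, 1.9162].
Step 2: g^T H^(-1) g = sum_i g_i^2 / H_ii
  = (6.0716)^2/10 + (-1.054)^2/12 + (0.9951)^2/10 + (5.7487)^2/3
  = 3.6864 + 0.0926 + 0.099 + 11.0159 = 14.8939
Step 3: Objective decrease = 0.5 * g^T H^(-1) g = 7.4469


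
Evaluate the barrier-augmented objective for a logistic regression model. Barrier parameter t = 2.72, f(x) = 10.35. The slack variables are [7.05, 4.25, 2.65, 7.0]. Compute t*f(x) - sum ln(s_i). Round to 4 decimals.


Step 1: Compute log-barrier.
ln values: [1.953, 1.4469, 0.9746, 1.9459]
phi = -(1.953 + 1.4469 + 0.9746 + 1.9459) = -6.3204
Step 2: Compute augmented objective.
t*f(x) = 2.72*10.35 = 28.152
Total = 28.152 - 6.3204 = 21.8316


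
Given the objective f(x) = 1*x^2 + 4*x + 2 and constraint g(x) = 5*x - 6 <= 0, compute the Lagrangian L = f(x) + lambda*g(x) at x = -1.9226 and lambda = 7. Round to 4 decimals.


Step 1: Evaluate f(x).
f(-1.9226) = 1*(-1.9226)^2 + 4*(-1.9226) + 2 = -1.994
Step 2: Evaluate g(x).
g(-1.9226) = 5*-1.9226 - 6 = -15.613
Step 3: Compute Lagrangian.
L = -1.994 + 7*-15.613 = -111.285


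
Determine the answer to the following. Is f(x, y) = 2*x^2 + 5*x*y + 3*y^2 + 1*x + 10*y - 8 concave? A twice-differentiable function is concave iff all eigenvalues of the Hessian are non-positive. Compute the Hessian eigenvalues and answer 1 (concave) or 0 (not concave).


The Hessian of f(x,y) = 2*x^2 + 5*x*y + 3*y^2 + 1*x + 10*y - 8 is:
H = [[4, 5], [5, 6]]
Trace = 4 + 6 = 10
Determinant = 4*6 - (5)^2 = -1
Discriminant = (10)^2 - 4*-1 = 104.0
Eigenvalues: lambda_1 = -0.099, lambda_2 = 10.099
The function is not concave.

0


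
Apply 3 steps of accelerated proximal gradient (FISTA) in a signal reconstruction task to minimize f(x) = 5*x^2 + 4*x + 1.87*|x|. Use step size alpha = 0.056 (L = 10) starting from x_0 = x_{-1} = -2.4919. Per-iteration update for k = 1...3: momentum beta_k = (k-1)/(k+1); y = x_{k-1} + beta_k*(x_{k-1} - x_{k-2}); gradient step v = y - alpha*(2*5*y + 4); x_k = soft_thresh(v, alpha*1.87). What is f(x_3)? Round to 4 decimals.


FISTA on f(x) = 5*x^2 + 4*x + 1.87*|x|
L = 10, alpha = 0.056
Iteration 1: beta = 0.0, y = -2.4919 + 0.0*(-2.4919 + 2.4919) = -2.4919
  grad(y) = -20.919, v = y - alpha*grad = -1.3204
  prox(v) = soft_thresh(-1.3204, 0.1047) = -1.2157
Iteration 2: beta = 0.3333, y = -1.2157 + 0.3333*(-1.2157 + 2.4919) = -0.7903
  grad(y) = -3.9032, v = y - alpha*grad = -0.5717
  prox(v) = soft_thresh(-0.5717, 0.1047) = -0.467
Iteration 3: beta = 0.5, y = -0.467 + 0.5*(-0.467 + 1.2157) = -0.0927
  grad(y) = 3.0733, v = y - alpha*grad = -0.2648
  prox(v) = soft_thresh(-0.2648, 0.1047) = -0.1601
f(x_3) = 5*(-0.1601)^2 + 4*(-0.1601) + 1.87*|-0.1601| = -0.2128


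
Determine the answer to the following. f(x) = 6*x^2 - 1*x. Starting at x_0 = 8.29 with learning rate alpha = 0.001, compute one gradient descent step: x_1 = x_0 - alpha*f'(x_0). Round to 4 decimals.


We compute the gradient at x_0 and apply the update.
f'(x) = 12*x - 1
f'(8.29) = 12*8.29 - 1 = 98.48
x_1 = 8.29 - 0.001*98.48 = 8.1915


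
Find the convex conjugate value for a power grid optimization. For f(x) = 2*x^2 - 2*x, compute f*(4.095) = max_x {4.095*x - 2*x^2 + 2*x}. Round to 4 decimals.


f*(y) = sup_x {y*x - a*x^2 - b*x} = sup_x {(y-b)*x - a*x^2}
FOC: (y - b) - 2a*x = 0 => x* = (y - b)/(2a)
x* = (4.095 + 2)/(2*2) = 1.5238
f*(4.095) = (y-b)^2/(4a) = (4.095 + 2)^2/(4*2)
= 37.149/8 = 4.6436


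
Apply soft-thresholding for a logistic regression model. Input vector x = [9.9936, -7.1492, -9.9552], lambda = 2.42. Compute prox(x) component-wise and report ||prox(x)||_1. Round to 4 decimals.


Soft-thresholding with lambda = 2.42:
prox(9.9936) = sign(9.9936)*max(|9.9936| - 2.42, 0) = 7.5736
prox(-7.1492) = sign(-7.1492)*max(|-7.1492| - 2.42, 0) = -4.7292
prox(-9.9552) = sign(-9.9552)*max(|-9.9552| - 2.42, 0) = -7.5352
prox(x) = [7.5736, -4.7292, -7.5352]
||prox(x)||_1 = 7.5736 + 4.7292 + 7.5352 = 19.838


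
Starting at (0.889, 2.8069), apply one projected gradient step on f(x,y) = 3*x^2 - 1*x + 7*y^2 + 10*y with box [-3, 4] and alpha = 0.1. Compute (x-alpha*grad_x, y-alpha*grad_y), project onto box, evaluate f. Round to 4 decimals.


Step 1: Compute gradient at (0.889, 2.8069).
grad_x = 2*3*0.889 - 1 = 4.334
grad_y = 2*7*2.8069 + 10 = 49.2966
Step 2: Gradient step.
x_raw = 0.889 - 0.1*4.334 = 0.4556
y_raw = 2.8069 - 0.1*49.2966 = -2.1228
Step 3: Project onto [-3, 4].
x_proj = clip(0.4556) = 0.4556
y_proj = clip(-2.1228) = -2.1228
Step 4: Evaluate f.
f(0.4556, -2.1228) = 10.4823


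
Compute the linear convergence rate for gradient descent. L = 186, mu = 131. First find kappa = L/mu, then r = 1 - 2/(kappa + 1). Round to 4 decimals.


Step 1: Compute the condition number.
kappa = L/mu = 186/131 = 1.4198
Step 2: Compute the convergence rate.
r = 1 - 2/(kappa + 1) = 1 - 2*mu/(L + mu) = (L - mu)/(L + mu) = 55/317 = 0.1735


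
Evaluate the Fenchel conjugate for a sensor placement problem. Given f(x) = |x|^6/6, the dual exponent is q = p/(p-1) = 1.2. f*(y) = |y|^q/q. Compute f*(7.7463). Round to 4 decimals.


The conjugate exponent q satisfies 1/p + 1/q = 1.
p = 6, so q = 6/(6 - 1) = 1.2
|y|^q = 7.7463^1.2 = 11.6658
f*(7.7463) = 11.6658 / 1.2 = 9.7215


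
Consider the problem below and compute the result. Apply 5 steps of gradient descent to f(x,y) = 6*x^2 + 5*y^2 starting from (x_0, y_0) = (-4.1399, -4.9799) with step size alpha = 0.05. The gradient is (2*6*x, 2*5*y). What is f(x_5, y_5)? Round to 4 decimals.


Gradient descent on f(x,y) = 6*x^2 + 5*y^2.
Starting point: (-4.1399, -4.9799), alpha = 0.05
Step 1: grad_x = 2*6*-4.1399 = -49.6788, grad_y = 2*5*-4.9799 = -49.799
  x_1 = -4.1399 - 0.05*-49.6788 = -1.656
  y_1 = -4.9799 - 0.05*-49.799 = -2.49
Step 2: grad_x = 2*6*-1.656 = -19.8715, grad_y = 2*5*-2.49 = -24.8995
  x_2 = -1.656 - 0.05*-19.8715 = -0.6624
  y_2 = -2.49 - 0.05*-24.8995 = -1.245
Step 3: grad_x = 2*6*-0.6624 = -7.9486, grad_y = 2*5*-1.245 = -12.4498
  x_3 = -0.6624 - 0.05*-7.9486 = -0.265
  y_3 = -1.245 - 0.05*-12.4498 = -0.6225
Step 4: grad_x = 2*6*-0.265 = -3.1794, grad_y = 2*5*-0.6225 = -6.2249
  x_4 = -0.265 - 0.05*-3.1794 = -0.106
  y_4 = -0.6225 - 0.05*-6.2249 = -0.3112
Step 5: grad_x = 2*6*-0.106 = -1.2718, grad_y = 2*5*-0.3112 = -3.1124
  x_5 = -0.106 - 0.05*-1.2718 = -0.0424
  y_5 = -0.3112 - 0.05*-3.1124 = -0.1556
f(-0.0424, -0.1556) = 6*(-0.0424)^2 + 5*(-0.1556)^2 = 0.1319


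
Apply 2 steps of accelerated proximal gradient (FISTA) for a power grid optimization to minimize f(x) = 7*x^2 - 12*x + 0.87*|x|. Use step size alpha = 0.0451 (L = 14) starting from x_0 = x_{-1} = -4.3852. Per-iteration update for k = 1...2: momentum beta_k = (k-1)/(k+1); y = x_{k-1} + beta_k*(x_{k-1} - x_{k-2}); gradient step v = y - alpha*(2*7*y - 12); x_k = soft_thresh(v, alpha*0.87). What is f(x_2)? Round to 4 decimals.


FISTA on f(x) = 7*x^2 - 12*x + 0.87*|x|
L = 14, alpha = 0.0451
Iteration 1: beta = 0.0, y = -4.3852 + 0.0*(-4.3852 + 4.3852) = -4.3852
  grad(y) = -73.3928, v = y - alpha*grad = -1.0752
  prox(v) = soft_thresh(-1.0752, 0.0392) = -1.0359
Iteration 2: beta = 0.3333, y = -1.0359 + 0.3333*(-1.0359 + 4.3852) = 0.0805
  grad(y) = -10.8734, v = y - alpha*grad = 0.5709
  prox(v) = soft_thresh(0.5709, 0.0392) = 0.5316
f(x_2) = 7*0.5316^2 - 12*0.5316 + 0.87*|0.5316| = -3.9386


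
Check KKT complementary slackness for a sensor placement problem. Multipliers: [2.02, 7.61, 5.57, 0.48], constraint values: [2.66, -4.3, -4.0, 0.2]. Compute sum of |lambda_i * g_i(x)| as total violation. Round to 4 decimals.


KKT complementary slackness check:
lambda_1 * g_1 = 2.02 * 2.66 = 5.3732
lambda_2 * g_2 = 7.61 * -4.3 = -32.723
lambda_3 * g_3 = 5.57 * -4.0 = -22.28
lambda_4 * g_4 = 0.48 * 0.2 = 0.096
Total violation = 5.3732 + 32.723 + 22.28 + 0.096 = 60.4722


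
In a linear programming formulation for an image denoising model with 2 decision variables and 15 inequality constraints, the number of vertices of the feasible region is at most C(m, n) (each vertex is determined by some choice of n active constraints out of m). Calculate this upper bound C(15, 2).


Each vertex corresponds to some choice of n active constraints out of m, so the number of vertices is at most C(m, n) = m! / (n!(m-n)!).
m = 15, n = 2
Numerator: 15 * 14
Denominator: 2! = 2
C(15, 2) = 105


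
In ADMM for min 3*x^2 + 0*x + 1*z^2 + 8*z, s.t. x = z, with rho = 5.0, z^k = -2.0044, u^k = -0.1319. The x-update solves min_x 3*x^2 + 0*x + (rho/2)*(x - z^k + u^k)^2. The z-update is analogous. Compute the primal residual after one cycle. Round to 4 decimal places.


ADMM iteration with rho = 5.0, z^k = -2.0044, u^k = -0.1319
Step 1: x-update.
Minimize 3*x^2 + 0*x + (5.0/2)*(x + 2.0044 - 0.1319)^2
FOC: (2*3 + 5.0)*x = 0 + 5.0*(-2.0044 + 0.1319)
x^{k+1} = -0.8511
Step 2: z-update.
Minimize 1*z^2 + 8*z + (5.0/2)*(-0.8511 - z - 0.1319)^2
FOC: (2*1 + 5.0)*z = -8 + 5.0*(-0.8511 - 0.1319)
z^{k+1} = -1.845
Step 3: u-update.
u^{k+1} = -0.1319 - 0.8511 + 1.845 = 0.862
Step 4: Primal residual = |-0.8511 + 1.845| = 0.9939


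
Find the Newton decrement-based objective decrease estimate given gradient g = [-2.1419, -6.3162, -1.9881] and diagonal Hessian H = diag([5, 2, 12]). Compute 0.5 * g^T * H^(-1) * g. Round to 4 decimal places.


Step 1: H is diagonal, so H^(-1) * g = [-0.4284, -3.1581, -0.1657].
Step 2: g^T H^(-1) g = sum_i g_i^2 / H_ii
  = (-2.1419)^2/5 + (-6.3162)^2/2 + (-1.9881)^2/12
  = 0.9175 + 19.9472 + 0.3294 = 21.1941
Step 3: Objective decrease = 0.5 * g^T H^(-1) g = 10.5971


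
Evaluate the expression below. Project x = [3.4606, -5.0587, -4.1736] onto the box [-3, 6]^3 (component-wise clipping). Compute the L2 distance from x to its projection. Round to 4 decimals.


Project each component onto [-3, 6].
clip(3.4606) = 3.4606, clip(-5.0587) = -3.0, clip(-4.1736) = -3.0
Projection = [3.4606, -3.0, -3.0]
Squared diffs: [0.0, 4.2382, 1.3773]
Distance = sqrt(5.6155) = 2.3697


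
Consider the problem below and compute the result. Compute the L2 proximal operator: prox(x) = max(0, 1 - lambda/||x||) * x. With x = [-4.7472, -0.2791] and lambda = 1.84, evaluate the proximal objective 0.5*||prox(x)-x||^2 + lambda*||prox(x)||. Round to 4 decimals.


Step 1: Compute ||x||.
||x|| = 4.7554
Step 2: Compute scaling factor.
scale = max(0, 1 - 1.84/4.7554) = 0.6131
Step 3: prox(x) = [-2.9104, -0.1711]
||prox(x)|| = 2.9154
Step 4: Proximal objective.
0.5*||prox-x||^2 = 1.6928
lambda*||prox|| = 5.3643
Total = 7.0571


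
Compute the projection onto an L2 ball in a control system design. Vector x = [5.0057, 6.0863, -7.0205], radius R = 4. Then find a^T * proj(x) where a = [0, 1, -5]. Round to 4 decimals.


Step 1: Compute ||x|| (intermediates to 6 decimals).
||x|| = sqrt(5.0057^2 + 6.0863^2 + (-7.0205)^2) = 10.554028
Step 2: Project.
Since ||x|| > R, scale = R/||x|| = 4/10.554028 = 0.379002, proj(x) = scale * x
proj(x) = [1.89717, 2.30672, -2.660784]
Step 3: Dot product.
a^T * proj(x) = 0*1.89717 + 1*2.30672 - 5*(-2.660784) = 15.6106


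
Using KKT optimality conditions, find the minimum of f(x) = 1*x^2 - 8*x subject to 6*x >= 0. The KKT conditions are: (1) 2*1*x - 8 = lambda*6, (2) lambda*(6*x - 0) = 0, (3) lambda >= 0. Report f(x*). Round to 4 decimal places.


Step 1: Try lambda = 0 (constraint inactive).
Stationarity: 2*1*x - 8 = 0
x* = 8/(2*1) = 4.0
Check constraint: 6*4.0 = 24.0 >= 0 -- satisfied.
Step 2: Compute optimal value.
f(x*) = 1*4.0^2 - 8*4.0 = -16.0


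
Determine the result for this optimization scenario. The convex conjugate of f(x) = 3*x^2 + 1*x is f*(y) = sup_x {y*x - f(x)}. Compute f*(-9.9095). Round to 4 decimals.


f*(y) = sup_x {y*x - a*x^2 - b*x} = sup_x {(y-b)*x - a*x^2}
FOC: (y - b) - 2a*x = 0 => x* = (y - b)/(2a)
x* = (-9.9095 - 1)/(2*3) = -1.8183
f*(-9.9095) = (y-b)^2/(4a) = (-9.9095 - 1)^2/(4*3)
= 119.0172/12 = 9.9181


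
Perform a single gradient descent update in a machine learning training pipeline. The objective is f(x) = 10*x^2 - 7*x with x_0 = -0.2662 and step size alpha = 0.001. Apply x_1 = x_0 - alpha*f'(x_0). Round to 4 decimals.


We compute the gradient at x_0 and apply the update.
f'(x) = 20*x - 7
f'(-0.2662) = 20*-0.2662 - 7 = -12.324
x_1 = -0.2662 - 0.001*-12.324 = -0.2539


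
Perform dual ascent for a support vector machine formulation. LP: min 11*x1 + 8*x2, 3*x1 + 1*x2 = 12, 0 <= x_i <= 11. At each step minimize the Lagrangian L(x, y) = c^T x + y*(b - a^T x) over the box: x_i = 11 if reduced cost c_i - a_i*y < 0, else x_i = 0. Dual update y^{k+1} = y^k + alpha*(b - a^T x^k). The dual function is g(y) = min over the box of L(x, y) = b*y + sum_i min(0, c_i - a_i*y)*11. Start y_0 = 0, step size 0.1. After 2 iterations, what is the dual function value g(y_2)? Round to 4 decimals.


Dual ascent for LP: min 11*x1 + 8*x2, 3*x1 + 1*x2 = 12, 0 <= x_i <= 11
Step 1: y^k = 0.0, reduced costs: (11.0, 8.0)
  x^k = (0.0, 0.0), subgradient = b - a^T x = 12.0
  y^{k+1} = 0.0 + 0.1*12.0 = 1.2
Step 2: y^k = 1.2, reduced costs: (7.4, 6.8)
  x^k = (0.0, 0.0), subgradient = b - a^T x = 12.0
  y^{k+1} = 1.2 + 0.1*12.0 = 2.4
Dual objective at y_2 = 2.4: reduced costs (3.8, 5.6), box minimizer x = (0.0, 0.0)
g(y_2) = b*y + (c1 - a1*y)*x1 + (c2 - a2*y)*x2 = 12*2.4 + 3.8*0.0 + 5.6*0.0 = 28.8 + 0.0 + 0.0 = 28.8


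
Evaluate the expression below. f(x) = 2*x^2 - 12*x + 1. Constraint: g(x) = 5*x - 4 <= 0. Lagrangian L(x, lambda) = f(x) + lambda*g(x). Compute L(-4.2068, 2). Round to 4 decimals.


Step 1: Evaluate f(x).
f(-4.2068) = 2*(-4.2068)^2 - 12*(-4.2068) + 1 = 86.8759
Step 2: Evaluate g(x).
g(-4.2068) = 5*-4.2068 - 4 = -25.034
Step 3: Compute Lagrangian.
L = 86.8759 + 2*-25.034 = 36.8079


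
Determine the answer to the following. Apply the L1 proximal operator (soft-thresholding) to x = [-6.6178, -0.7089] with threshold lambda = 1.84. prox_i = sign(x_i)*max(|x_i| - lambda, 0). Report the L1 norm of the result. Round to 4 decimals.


Soft-thresholding with lambda = 1.84:
prox(-6.6178) = sign(-6.6178)*max(|-6.6178| - 1.84, 0) = -4.7778
prox(-0.7089) = sign(-0.7089)*max(|-0.7089| - 1.84, 0) = 0.0
prox(x) = [-4.7778, 0.0]
||prox(x)||_1 = 4.7778 + 0.0 = 4.7778


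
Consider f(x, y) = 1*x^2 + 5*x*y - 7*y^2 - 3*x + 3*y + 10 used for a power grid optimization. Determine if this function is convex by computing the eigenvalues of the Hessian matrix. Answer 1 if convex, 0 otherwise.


The Hessian of f(x,y) = 1*x^2 + 5*x*y - 7*y^2 - 3*x + 3*y + 10 is:
H = [[2, 5], [5, -14]]
Trace = 2 - 14 = -12
Determinant = 2*-14 - (5)^2 = -53
Discriminant = (-12)^2 - 4*-53 = 356.0
Eigenvalues: lambda_1 = -15.434, lambda_2 = 3.434
The function is not convex.

0


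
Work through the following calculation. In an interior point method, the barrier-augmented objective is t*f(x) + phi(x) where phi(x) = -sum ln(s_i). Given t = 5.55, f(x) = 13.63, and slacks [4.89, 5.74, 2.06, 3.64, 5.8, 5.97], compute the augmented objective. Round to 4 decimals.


Step 1: Compute log-barrier.
ln values: [1.5872, 1.7475, 0.7227, 1.292, 1.7579, 1.7867]
phi = -(1.5872 + 1.7475 + 0.7227 + 1.292 + 1.7579 + 1.7867) = -8.8939
Step 2: Compute augmented objective.
t*f(x) = 5.55*13.63 = 75.6465
Total = 75.6465 - 8.8939 = 66.7526


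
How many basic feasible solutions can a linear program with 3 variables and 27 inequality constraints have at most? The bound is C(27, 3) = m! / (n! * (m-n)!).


Each vertex corresponds to some choice of n active constraints out of m, so the number of vertices is at most C(m, n) = m! / (n!(m-n)!).
m = 27, n = 3
Numerator: 27 * 26 * 25
Denominator: 3! = 6
C(27, 3) = 2925


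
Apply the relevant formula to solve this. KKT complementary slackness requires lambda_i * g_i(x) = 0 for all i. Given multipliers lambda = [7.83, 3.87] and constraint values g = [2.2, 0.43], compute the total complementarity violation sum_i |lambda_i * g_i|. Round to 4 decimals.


KKT complementary slackness check:
lambda_1 * g_1 = 7.83 * 2.2 = 17.226
lambda_2 * g_2 = 3.87 * 0.43 = 1.6641
Total violation = 17.226 + 1.6641 = 18.8901


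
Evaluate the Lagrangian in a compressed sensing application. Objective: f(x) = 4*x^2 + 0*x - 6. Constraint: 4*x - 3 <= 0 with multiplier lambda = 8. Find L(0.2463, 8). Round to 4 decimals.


Step 1: Evaluate f(x).
f(0.2463) = 4*0.2463^2 + 0*0.2463 - 6 = -5.7573
Step 2: Evaluate g(x).
g(0.2463) = 4*0.2463 - 3 = -2.0148
Step 3: Compute Lagrangian.
L = -5.7573 + 8*-2.0148 = -21.8757


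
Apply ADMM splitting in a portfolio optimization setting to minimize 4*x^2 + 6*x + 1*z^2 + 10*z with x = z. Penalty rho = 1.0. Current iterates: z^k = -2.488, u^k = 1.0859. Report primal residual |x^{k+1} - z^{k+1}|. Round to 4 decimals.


ADMM iteration with rho = 1.0, z^k = -2.488, u^k = 1.0859
Step 1: x-update.
Minimize 4*x^2 + 6*x + (1.0/2)*(x + 2.488 + 1.0859)^2
FOC: (2*4 + 1.0)*x = -6 + 1.0*(-2.488 - 1.0859)
x^{k+1} = -1.0638
Step 2: z-update.
Minimize 1*z^2 + 10*z + (1.0/2)*(-1.0638 - z + 1.0859)^2
FOC: (2*1 + 1.0)*z = -10 + 1.0*(-1.0638 + 1.0859)
z^{k+1} = -3.326
Step 3: u-update.
u^{k+1} = 1.0859 - 1.0638 + 3.326 = 3.3481
Step 4: Primal residual = |-1.0638 + 3.326| = 2.2622


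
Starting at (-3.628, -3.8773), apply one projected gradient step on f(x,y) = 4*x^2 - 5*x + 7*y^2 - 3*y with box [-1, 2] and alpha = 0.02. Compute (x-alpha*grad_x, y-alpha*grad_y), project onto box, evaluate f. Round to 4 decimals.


Step 1: Compute gradient at (-3.628, -3.8773).
grad_x = 2*4*-3.628 - 5 = -34.024
grad_y = 2*7*-3.8773 - 3 = -57.2822
Step 2: Gradient step.
x_raw = -3.628 - 0.02*-34.024 = -2.9475
y_raw = -3.8773 - 0.02*-57.2822 = -2.7317
Step 3: Project onto [-1, 2].
x_proj = clip(-2.9475) = -1.0
y_proj = clip(-2.7317) = -1.0
Step 4: Evaluate f.
f(-1.0, -1.0) = 19.0


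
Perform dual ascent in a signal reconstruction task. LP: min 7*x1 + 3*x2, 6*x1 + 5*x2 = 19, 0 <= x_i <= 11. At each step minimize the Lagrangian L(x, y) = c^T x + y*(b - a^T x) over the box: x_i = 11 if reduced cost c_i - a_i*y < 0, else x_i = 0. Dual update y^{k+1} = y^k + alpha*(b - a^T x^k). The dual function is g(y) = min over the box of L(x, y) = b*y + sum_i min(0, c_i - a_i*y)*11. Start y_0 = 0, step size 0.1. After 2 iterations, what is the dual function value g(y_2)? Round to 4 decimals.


Dual ascent for LP: min 7*x1 + 3*x2, 6*x1 + 5*x2 = 19, 0 <= x_i <= 11
Step 1: y^k = 0.0, reduced costs: (7.0, 3.0)
  x^k = (0.0, 0.0), subgradient = b - a^T x = 19.0
  y^{k+1} = 0.0 + 0.1*19.0 = 1.9
Step 2: y^k = 1.9, reduced costs: (-4.4, -6.5)
  x^k = (11.0, 11.0), subgradient = b - a^T x = -102.0
  y^{k+1} = 1.9 + 0.1*-102.0 = -8.3
Dual objective at y_2 = -8.3: reduced costs (56.8, 44.5), box minimizer x = (0.0, 0.0)
g(y_2) = b*y + (c1 - a1*y)*x1 + (c2 - a2*y)*x2 = 19*(-8.3) + 56.8*0.0 + 44.5*0.0 = -157.7 + 0.0 + 0.0 = -157.7


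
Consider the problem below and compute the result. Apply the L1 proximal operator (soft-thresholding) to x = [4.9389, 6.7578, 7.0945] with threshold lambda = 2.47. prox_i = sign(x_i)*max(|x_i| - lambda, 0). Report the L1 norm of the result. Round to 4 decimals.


Soft-thresholding with lambda = 2.47:
prox(4.9389) = sign(4.9389)*max(|4.9389| - 2.47, 0) = 2.4689
prox(6.7578) = sign(6.7578)*max(|6.7578| - 2.47, 0) = 4.2878
prox(7.0945) = sign(7.0945)*max(|7.0945| - 2.47, 0) = 4.6245
prox(x) = [2.4689, 4.2878, 4.6245]
||prox(x)||_1 = 2.4689 + 4.2878 + 4.6245 = 11.3812


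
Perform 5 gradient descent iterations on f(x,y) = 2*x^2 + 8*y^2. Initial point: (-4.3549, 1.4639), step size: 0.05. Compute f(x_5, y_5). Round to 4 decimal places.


Gradient descent on f(x,y) = 2*x^2 + 8*y^2.
Starting point: (-4.3549, 1.4639), alpha = 0.05
Step 1: grad_x = 2*2*-4.3549 = -17.4196, grad_y = 2*8*1.4639 = 23.4224
  x_1 = -4.3549 - 0.05*-17.4196 = -3.4839
  y_1 = 1.4639 - 0.05*23.4224 = 0.2928
Step 2: grad_x = 2*2*-3.4839 = -13.9357, grad_y = 2*8*0.2928 = 4.6845
  x_2 = -3.4839 - 0.05*-13.9357 = -2.7871
  y_2 = 0.2928 - 0.05*4.6845 = 0.0586
Step 3: grad_x = 2*2*-2.7871 = -11.1485, grad_y = 2*8*0.0586 = 0.9369
  x_3 = -2.7871 - 0.05*-11.1485 = -2.2297
  y_3 = 0.0586 - 0.05*0.9369 = 0.0117
Step 4: grad_x = 2*2*-2.2297 = -8.9188, grad_y = 2*8*0.0117 = 0.1874
  x_4 = -2.2297 - 0.05*-8.9188 = -1.7838
  y_4 = 0.0117 - 0.05*0.1874 = 0.0023
Step 5: grad_x = 2*2*-1.7838 = -7.1351, grad_y = 2*8*0.0023 = 0.0375
  x_5 = -1.7838 - 0.05*-7.1351 = -1.427
  y_5 = 0.0023 - 0.05*0.0375 = 0.0005
f(-1.427, 0.0005) = 2*(-1.427)^2 + 8*0.0005^2 = 4.0727


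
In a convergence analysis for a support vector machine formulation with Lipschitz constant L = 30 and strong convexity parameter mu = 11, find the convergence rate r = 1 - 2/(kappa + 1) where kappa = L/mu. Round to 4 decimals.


Step 1: Compute the condition number.
kappa = L/mu = 30/11 = 2.7273
Step 2: Compute the convergence rate.
r = 1 - 2/(kappa + 1) = 1 - 2*mu/(L + mu) = (L - mu)/(L + mu) = 19/41 = 0.4634


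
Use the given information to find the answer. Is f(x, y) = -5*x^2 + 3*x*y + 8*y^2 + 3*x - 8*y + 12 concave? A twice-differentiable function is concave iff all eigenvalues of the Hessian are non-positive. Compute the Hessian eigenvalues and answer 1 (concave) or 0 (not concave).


The Hessian of f(x,y) = -5*x^2 + 3*x*y + 8*y^2 + 3*x - 8*y + 12 is:
H = [[-10, 3], [3, 16]]
Trace = -10 + 16 = 6
Determinant = -10*16 - (3)^2 = -169
Discriminant = (6)^2 - 4*-169 = 712.0
Eigenvalues: lambda_1 = -10.3417, lambda_2 = 16.3417
The function is not concave.

0
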